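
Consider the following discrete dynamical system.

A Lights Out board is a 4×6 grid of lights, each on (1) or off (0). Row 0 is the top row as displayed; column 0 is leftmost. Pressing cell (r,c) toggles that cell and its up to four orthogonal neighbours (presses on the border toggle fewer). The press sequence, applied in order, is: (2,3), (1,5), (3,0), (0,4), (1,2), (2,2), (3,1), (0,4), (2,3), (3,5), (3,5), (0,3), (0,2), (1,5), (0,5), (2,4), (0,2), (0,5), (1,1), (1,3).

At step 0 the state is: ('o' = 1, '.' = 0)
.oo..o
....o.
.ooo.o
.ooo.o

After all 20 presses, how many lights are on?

gen 0: .oo..o
....o.
.ooo.o
.ooo.o
gen 1: .oo..o
...oo.
.o..oo
.oo..o
gen 2: .oo...
...o.o
.o..o.
.oo..o
gen 3: .oo...
...o.o
oo..o.
o.o..o
gen 4: .ooooo
...ooo
oo..o.
o.o..o
gen 5: .o.ooo
.oo.oo
ooo.o.
o.o..o
gen 6: .o.ooo
.o..oo
o..oo.
o....o
gen 7: .o.ooo
.o..oo
oo.oo.
.oo..o
gen 8: .o....
.o...o
oo.oo.
.oo..o
gen 9: .o....
.o.o.o
ooo...
.ooo.o
gen 10: .o....
.o.o.o
ooo..o
.oooo.
gen 11: .o....
.o.o.o
ooo...
.ooo.o
gen 12: .oooo.
.o...o
ooo...
.ooo.o
gen 13: ....o.
.oo..o
ooo...
.ooo.o
gen 14: ....oo
.oo.o.
ooo..o
.ooo.o
gen 15: ......
.oo.oo
ooo..o
.ooo.o
gen 16: ......
.oo..o
ooooo.
.ooooo
gen 17: .ooo..
.o...o
ooooo.
.ooooo
gen 18: .ooooo
.o....
ooooo.
.ooooo
gen 19: ..oooo
o.o...
o.ooo.
.ooooo
gen 20: ..o.oo
o..oo.
o.o.o.
.ooooo

14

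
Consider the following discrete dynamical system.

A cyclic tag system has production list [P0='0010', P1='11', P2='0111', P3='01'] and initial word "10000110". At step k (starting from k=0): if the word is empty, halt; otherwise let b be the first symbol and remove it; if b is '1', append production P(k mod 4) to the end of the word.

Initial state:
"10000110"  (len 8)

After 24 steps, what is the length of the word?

20

[0] "10000110"  (len 8)
[1] "00001100010"  (len 11)
[2] "0001100010"  (len 10)
[3] "001100010"  (len 9)
[4] "01100010"  (len 8)
[5] "1100010"  (len 7)
[6] "10001011"  (len 8)
[7] "00010110111"  (len 11)
[8] "0010110111"  (len 10)
[9] "010110111"  (len 9)
[10] "10110111"  (len 8)
[11] "01101110111"  (len 11)
[12] "1101110111"  (len 10)
[13] "1011101110010"  (len 13)
[14] "01110111001011"  (len 14)
[15] "1110111001011"  (len 13)
[16] "11011100101101"  (len 14)
[17] "10111001011010010"  (len 17)
[18] "011100101101001011"  (len 18)
[19] "11100101101001011"  (len 17)
[20] "110010110100101101"  (len 18)
[21] "100101101001011010010"  (len 21)
[22] "0010110100101101001011"  (len 22)
[23] "010110100101101001011"  (len 21)
[24] "10110100101101001011"  (len 20)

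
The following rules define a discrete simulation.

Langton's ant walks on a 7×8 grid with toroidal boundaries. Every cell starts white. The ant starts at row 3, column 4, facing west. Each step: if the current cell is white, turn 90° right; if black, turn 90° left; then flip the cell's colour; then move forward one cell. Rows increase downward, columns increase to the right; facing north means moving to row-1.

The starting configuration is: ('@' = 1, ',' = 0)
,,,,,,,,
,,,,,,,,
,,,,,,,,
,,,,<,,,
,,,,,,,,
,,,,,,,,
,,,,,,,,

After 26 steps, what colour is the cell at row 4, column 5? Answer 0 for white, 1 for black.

1

k=0  ,,,,,,,,
,,,,,,,,
,,,,,,,,
,,,,<,,,
,,,,,,,,
,,,,,,,,
,,,,,,,,
k=1  ,,,,,,,,
,,,,,,,,
,,,,^,,,
,,,,@,,,
,,,,,,,,
,,,,,,,,
,,,,,,,,
k=2  ,,,,,,,,
,,,,,,,,
,,,,@>,,
,,,,@,,,
,,,,,,,,
,,,,,,,,
,,,,,,,,
k=3  ,,,,,,,,
,,,,,,,,
,,,,@@,,
,,,,@v,,
,,,,,,,,
,,,,,,,,
,,,,,,,,
k=4  ,,,,,,,,
,,,,,,,,
,,,,@@,,
,,,,<@,,
,,,,,,,,
,,,,,,,,
,,,,,,,,
k=5  ,,,,,,,,
,,,,,,,,
,,,,@@,,
,,,,,@,,
,,,,v,,,
,,,,,,,,
,,,,,,,,
k=6  ,,,,,,,,
,,,,,,,,
,,,,@@,,
,,,,,@,,
,,,<@,,,
,,,,,,,,
,,,,,,,,
k=7  ,,,,,,,,
,,,,,,,,
,,,,@@,,
,,,^,@,,
,,,@@,,,
,,,,,,,,
,,,,,,,,
k=8  ,,,,,,,,
,,,,,,,,
,,,,@@,,
,,,@>@,,
,,,@@,,,
,,,,,,,,
,,,,,,,,
k=9  ,,,,,,,,
,,,,,,,,
,,,,@@,,
,,,@@@,,
,,,@v,,,
,,,,,,,,
,,,,,,,,
k=10  ,,,,,,,,
,,,,,,,,
,,,,@@,,
,,,@@@,,
,,,@,>,,
,,,,,,,,
,,,,,,,,
k=11  ,,,,,,,,
,,,,,,,,
,,,,@@,,
,,,@@@,,
,,,@,@,,
,,,,,v,,
,,,,,,,,
k=12  ,,,,,,,,
,,,,,,,,
,,,,@@,,
,,,@@@,,
,,,@,@,,
,,,,<@,,
,,,,,,,,
k=13  ,,,,,,,,
,,,,,,,,
,,,,@@,,
,,,@@@,,
,,,@^@,,
,,,,@@,,
,,,,,,,,
k=14  ,,,,,,,,
,,,,,,,,
,,,,@@,,
,,,@@@,,
,,,@@>,,
,,,,@@,,
,,,,,,,,
k=15  ,,,,,,,,
,,,,,,,,
,,,,@@,,
,,,@@^,,
,,,@@,,,
,,,,@@,,
,,,,,,,,
k=16  ,,,,,,,,
,,,,,,,,
,,,,@@,,
,,,@<,,,
,,,@@,,,
,,,,@@,,
,,,,,,,,
k=17  ,,,,,,,,
,,,,,,,,
,,,,@@,,
,,,@,,,,
,,,@v,,,
,,,,@@,,
,,,,,,,,
k=18  ,,,,,,,,
,,,,,,,,
,,,,@@,,
,,,@,,,,
,,,@,>,,
,,,,@@,,
,,,,,,,,
k=19  ,,,,,,,,
,,,,,,,,
,,,,@@,,
,,,@,,,,
,,,@,@,,
,,,,@v,,
,,,,,,,,
k=20  ,,,,,,,,
,,,,,,,,
,,,,@@,,
,,,@,,,,
,,,@,@,,
,,,,@,>,
,,,,,,,,
k=21  ,,,,,,,,
,,,,,,,,
,,,,@@,,
,,,@,,,,
,,,@,@,,
,,,,@,@,
,,,,,,v,
k=22  ,,,,,,,,
,,,,,,,,
,,,,@@,,
,,,@,,,,
,,,@,@,,
,,,,@,@,
,,,,,<@,
k=23  ,,,,,,,,
,,,,,,,,
,,,,@@,,
,,,@,,,,
,,,@,@,,
,,,,@^@,
,,,,,@@,
k=24  ,,,,,,,,
,,,,,,,,
,,,,@@,,
,,,@,,,,
,,,@,@,,
,,,,@@>,
,,,,,@@,
k=25  ,,,,,,,,
,,,,,,,,
,,,,@@,,
,,,@,,,,
,,,@,@^,
,,,,@@,,
,,,,,@@,
k=26  ,,,,,,,,
,,,,,,,,
,,,,@@,,
,,,@,,,,
,,,@,@@>
,,,,@@,,
,,,,,@@,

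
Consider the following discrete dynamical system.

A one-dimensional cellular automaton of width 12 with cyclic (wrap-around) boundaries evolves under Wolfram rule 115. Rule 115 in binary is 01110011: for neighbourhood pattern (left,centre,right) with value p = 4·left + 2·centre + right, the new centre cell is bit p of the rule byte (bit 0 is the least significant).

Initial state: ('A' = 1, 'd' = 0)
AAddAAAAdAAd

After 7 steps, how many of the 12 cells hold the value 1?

gen 0: AAddAAAAdAAd
gen 1: dAAAdddAAdAA
gen 2: AddAAAAdAAdA
gen 3: AAAdddAAdAAd
gen 4: ddAAAAdAAdAA
gen 5: AAdddAAdAAdA
gen 6: dAAAAdAAdAAd
gen 7: AdddAAdAAdAA

7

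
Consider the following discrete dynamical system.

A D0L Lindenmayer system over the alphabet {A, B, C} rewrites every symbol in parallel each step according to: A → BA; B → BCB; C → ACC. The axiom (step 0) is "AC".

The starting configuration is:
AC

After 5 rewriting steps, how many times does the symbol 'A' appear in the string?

step 0: AC
step 1: BAACC
step 2: BCBBABAACCACC
step 3: BCBACCBCBBCBBABCBBABAACCACCBAACCACC
step 4: BCBACCBCBBAACCACCBCBACCBCBBCBACCBCBBCBBABCBACCBCBBCBBABCBBABAACCACCBAACCACCBCBBABAACCACCBAACCACC
step 5: BCBACCBCBBAACCACCBCBACCBCBBCBBABAACCACCBAACCACCBCBACCBCBBA…CCBCBACCBCBBCBBABCBBABAACCACCBAACCACCBCBBABAACCACCBAACCACC  (len 265)

63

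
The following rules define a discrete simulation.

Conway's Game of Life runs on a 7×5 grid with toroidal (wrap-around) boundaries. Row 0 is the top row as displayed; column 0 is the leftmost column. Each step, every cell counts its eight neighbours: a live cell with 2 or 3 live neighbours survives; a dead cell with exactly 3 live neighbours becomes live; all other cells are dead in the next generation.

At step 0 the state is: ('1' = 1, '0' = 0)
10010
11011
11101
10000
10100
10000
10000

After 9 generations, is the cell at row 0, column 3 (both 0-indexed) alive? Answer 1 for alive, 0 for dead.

1

k=0  10010
11011
11101
10000
10100
10000
10000
k=1  00110
00000
00100
00110
10001
10001
11000
k=2  01100
00110
00110
01111
11000
00000
11110
k=3  10001
00000
00000
00001
11011
00001
10010
k=4  10001
00000
00000
00011
00010
01100
10010
k=5  10001
00000
00000
00011
00011
01111
10110
k=6  11011
00000
00000
00011
00000
01000
00000
k=7  10001
10001
00000
00000
00000
00000
01101
k=8  00000
10001
00000
00000
00000
00000
01011
k=9  00010
00000
00000
00000
00000
00000
00000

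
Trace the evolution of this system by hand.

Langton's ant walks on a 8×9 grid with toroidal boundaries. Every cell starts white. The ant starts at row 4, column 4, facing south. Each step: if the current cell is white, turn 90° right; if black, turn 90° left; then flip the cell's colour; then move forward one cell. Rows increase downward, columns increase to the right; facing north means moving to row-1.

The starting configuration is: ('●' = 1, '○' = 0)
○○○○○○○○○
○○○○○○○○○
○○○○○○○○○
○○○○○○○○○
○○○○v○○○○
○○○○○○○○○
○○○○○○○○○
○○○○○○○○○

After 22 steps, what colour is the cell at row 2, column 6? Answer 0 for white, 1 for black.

[0] ○○○○○○○○○
○○○○○○○○○
○○○○○○○○○
○○○○○○○○○
○○○○v○○○○
○○○○○○○○○
○○○○○○○○○
○○○○○○○○○
[1] ○○○○○○○○○
○○○○○○○○○
○○○○○○○○○
○○○○○○○○○
○○○<●○○○○
○○○○○○○○○
○○○○○○○○○
○○○○○○○○○
[2] ○○○○○○○○○
○○○○○○○○○
○○○○○○○○○
○○○^○○○○○
○○○●●○○○○
○○○○○○○○○
○○○○○○○○○
○○○○○○○○○
[3] ○○○○○○○○○
○○○○○○○○○
○○○○○○○○○
○○○●>○○○○
○○○●●○○○○
○○○○○○○○○
○○○○○○○○○
○○○○○○○○○
[4] ○○○○○○○○○
○○○○○○○○○
○○○○○○○○○
○○○●●○○○○
○○○●v○○○○
○○○○○○○○○
○○○○○○○○○
○○○○○○○○○
[5] ○○○○○○○○○
○○○○○○○○○
○○○○○○○○○
○○○●●○○○○
○○○●○>○○○
○○○○○○○○○
○○○○○○○○○
○○○○○○○○○
[6] ○○○○○○○○○
○○○○○○○○○
○○○○○○○○○
○○○●●○○○○
○○○●○●○○○
○○○○○v○○○
○○○○○○○○○
○○○○○○○○○
[7] ○○○○○○○○○
○○○○○○○○○
○○○○○○○○○
○○○●●○○○○
○○○●○●○○○
○○○○<●○○○
○○○○○○○○○
○○○○○○○○○
[8] ○○○○○○○○○
○○○○○○○○○
○○○○○○○○○
○○○●●○○○○
○○○●^●○○○
○○○○●●○○○
○○○○○○○○○
○○○○○○○○○
[9] ○○○○○○○○○
○○○○○○○○○
○○○○○○○○○
○○○●●○○○○
○○○●●>○○○
○○○○●●○○○
○○○○○○○○○
○○○○○○○○○
[10] ○○○○○○○○○
○○○○○○○○○
○○○○○○○○○
○○○●●^○○○
○○○●●○○○○
○○○○●●○○○
○○○○○○○○○
○○○○○○○○○
[11] ○○○○○○○○○
○○○○○○○○○
○○○○○○○○○
○○○●●●>○○
○○○●●○○○○
○○○○●●○○○
○○○○○○○○○
○○○○○○○○○
[12] ○○○○○○○○○
○○○○○○○○○
○○○○○○○○○
○○○●●●●○○
○○○●●○v○○
○○○○●●○○○
○○○○○○○○○
○○○○○○○○○
[13] ○○○○○○○○○
○○○○○○○○○
○○○○○○○○○
○○○●●●●○○
○○○●●<●○○
○○○○●●○○○
○○○○○○○○○
○○○○○○○○○
[14] ○○○○○○○○○
○○○○○○○○○
○○○○○○○○○
○○○●●^●○○
○○○●●●●○○
○○○○●●○○○
○○○○○○○○○
○○○○○○○○○
[15] ○○○○○○○○○
○○○○○○○○○
○○○○○○○○○
○○○●<○●○○
○○○●●●●○○
○○○○●●○○○
○○○○○○○○○
○○○○○○○○○
[16] ○○○○○○○○○
○○○○○○○○○
○○○○○○○○○
○○○●○○●○○
○○○●v●●○○
○○○○●●○○○
○○○○○○○○○
○○○○○○○○○
[17] ○○○○○○○○○
○○○○○○○○○
○○○○○○○○○
○○○●○○●○○
○○○●○>●○○
○○○○●●○○○
○○○○○○○○○
○○○○○○○○○
[18] ○○○○○○○○○
○○○○○○○○○
○○○○○○○○○
○○○●○^●○○
○○○●○○●○○
○○○○●●○○○
○○○○○○○○○
○○○○○○○○○
[19] ○○○○○○○○○
○○○○○○○○○
○○○○○○○○○
○○○●○●>○○
○○○●○○●○○
○○○○●●○○○
○○○○○○○○○
○○○○○○○○○
[20] ○○○○○○○○○
○○○○○○○○○
○○○○○○^○○
○○○●○●○○○
○○○●○○●○○
○○○○●●○○○
○○○○○○○○○
○○○○○○○○○
[21] ○○○○○○○○○
○○○○○○○○○
○○○○○○●>○
○○○●○●○○○
○○○●○○●○○
○○○○●●○○○
○○○○○○○○○
○○○○○○○○○
[22] ○○○○○○○○○
○○○○○○○○○
○○○○○○●●○
○○○●○●○v○
○○○●○○●○○
○○○○●●○○○
○○○○○○○○○
○○○○○○○○○

1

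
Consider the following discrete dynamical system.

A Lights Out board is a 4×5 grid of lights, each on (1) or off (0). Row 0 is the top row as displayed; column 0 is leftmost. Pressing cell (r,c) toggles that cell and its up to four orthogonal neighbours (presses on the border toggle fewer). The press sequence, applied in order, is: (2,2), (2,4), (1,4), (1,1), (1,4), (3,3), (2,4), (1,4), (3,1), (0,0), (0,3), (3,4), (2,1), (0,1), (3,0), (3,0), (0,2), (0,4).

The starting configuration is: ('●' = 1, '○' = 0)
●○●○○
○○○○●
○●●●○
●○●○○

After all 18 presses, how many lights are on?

step 0: ●○●○○
○○○○●
○●●●○
●○●○○
step 1: ●○●○○
○○●○●
○○○○○
●○○○○
step 2: ●○●○○
○○●○○
○○○●●
●○○○●
step 3: ●○●○●
○○●●●
○○○●○
●○○○●
step 4: ●●●○●
●●○●●
○●○●○
●○○○●
step 5: ●●●○○
●●○○○
○●○●●
●○○○●
step 6: ●●●○○
●●○○○
○●○○●
●○●●○
step 7: ●●●○○
●●○○●
○●○●○
●○●●●
step 8: ●●●○●
●●○●○
○●○●●
●○●●●
step 9: ●●●○●
●●○●○
○○○●●
○●○●●
step 10: ○○●○●
○●○●○
○○○●●
○●○●●
step 11: ○○○●○
○●○○○
○○○●●
○●○●●
step 12: ○○○●○
○●○○○
○○○●○
○●○○○
step 13: ○○○●○
○○○○○
●●●●○
○○○○○
step 14: ●●●●○
○●○○○
●●●●○
○○○○○
step 15: ●●●●○
○●○○○
○●●●○
●●○○○
step 16: ●●●●○
○●○○○
●●●●○
○○○○○
step 17: ●○○○○
○●●○○
●●●●○
○○○○○
step 18: ●○○●●
○●●○●
●●●●○
○○○○○

10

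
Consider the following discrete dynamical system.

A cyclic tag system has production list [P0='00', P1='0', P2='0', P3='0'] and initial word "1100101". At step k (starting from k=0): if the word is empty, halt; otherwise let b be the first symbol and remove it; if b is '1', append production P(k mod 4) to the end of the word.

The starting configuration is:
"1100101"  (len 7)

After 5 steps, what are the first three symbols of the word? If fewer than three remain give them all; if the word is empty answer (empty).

step 0: "1100101"  (len 7)
step 1: "10010100"  (len 8)
step 2: "00101000"  (len 8)
step 3: "0101000"  (len 7)
step 4: "101000"  (len 6)
step 5: "0100000"  (len 7)

010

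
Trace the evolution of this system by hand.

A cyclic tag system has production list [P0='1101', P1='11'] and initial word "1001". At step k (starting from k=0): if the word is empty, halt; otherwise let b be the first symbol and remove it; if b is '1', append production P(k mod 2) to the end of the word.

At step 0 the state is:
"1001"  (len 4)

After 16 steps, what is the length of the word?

22

k=0  "1001"  (len 4)
k=1  "0011101"  (len 7)
k=2  "011101"  (len 6)
k=3  "11101"  (len 5)
k=4  "110111"  (len 6)
k=5  "101111101"  (len 9)
k=6  "0111110111"  (len 10)
k=7  "111110111"  (len 9)
k=8  "1111011111"  (len 10)
k=9  "1110111111101"  (len 13)
k=10  "11011111110111"  (len 14)
k=11  "10111111101111101"  (len 17)
k=12  "011111110111110111"  (len 18)
k=13  "11111110111110111"  (len 17)
k=14  "111111011111011111"  (len 18)
k=15  "111110111110111111101"  (len 21)
k=16  "1111011111011111110111"  (len 22)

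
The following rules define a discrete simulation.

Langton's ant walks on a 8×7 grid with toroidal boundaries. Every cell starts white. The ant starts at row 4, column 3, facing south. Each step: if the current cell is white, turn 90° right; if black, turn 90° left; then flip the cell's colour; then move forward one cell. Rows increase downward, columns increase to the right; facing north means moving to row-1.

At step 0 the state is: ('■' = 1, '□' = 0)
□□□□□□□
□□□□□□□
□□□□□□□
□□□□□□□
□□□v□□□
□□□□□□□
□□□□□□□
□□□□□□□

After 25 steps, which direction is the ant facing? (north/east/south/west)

west

k=0  □□□□□□□
□□□□□□□
□□□□□□□
□□□□□□□
□□□v□□□
□□□□□□□
□□□□□□□
□□□□□□□
k=1  □□□□□□□
□□□□□□□
□□□□□□□
□□□□□□□
□□<■□□□
□□□□□□□
□□□□□□□
□□□□□□□
k=2  □□□□□□□
□□□□□□□
□□□□□□□
□□^□□□□
□□■■□□□
□□□□□□□
□□□□□□□
□□□□□□□
k=3  □□□□□□□
□□□□□□□
□□□□□□□
□□■>□□□
□□■■□□□
□□□□□□□
□□□□□□□
□□□□□□□
k=4  □□□□□□□
□□□□□□□
□□□□□□□
□□■■□□□
□□■v□□□
□□□□□□□
□□□□□□□
□□□□□□□
k=5  □□□□□□□
□□□□□□□
□□□□□□□
□□■■□□□
□□■□>□□
□□□□□□□
□□□□□□□
□□□□□□□
k=6  □□□□□□□
□□□□□□□
□□□□□□□
□□■■□□□
□□■□■□□
□□□□v□□
□□□□□□□
□□□□□□□
k=7  □□□□□□□
□□□□□□□
□□□□□□□
□□■■□□□
□□■□■□□
□□□<■□□
□□□□□□□
□□□□□□□
k=8  □□□□□□□
□□□□□□□
□□□□□□□
□□■■□□□
□□■^■□□
□□□■■□□
□□□□□□□
□□□□□□□
k=9  □□□□□□□
□□□□□□□
□□□□□□□
□□■■□□□
□□■■>□□
□□□■■□□
□□□□□□□
□□□□□□□
k=10  □□□□□□□
□□□□□□□
□□□□□□□
□□■■^□□
□□■■□□□
□□□■■□□
□□□□□□□
□□□□□□□
k=11  □□□□□□□
□□□□□□□
□□□□□□□
□□■■■>□
□□■■□□□
□□□■■□□
□□□□□□□
□□□□□□□
k=12  □□□□□□□
□□□□□□□
□□□□□□□
□□■■■■□
□□■■□v□
□□□■■□□
□□□□□□□
□□□□□□□
k=13  □□□□□□□
□□□□□□□
□□□□□□□
□□■■■■□
□□■■<■□
□□□■■□□
□□□□□□□
□□□□□□□
k=14  □□□□□□□
□□□□□□□
□□□□□□□
□□■■^■□
□□■■■■□
□□□■■□□
□□□□□□□
□□□□□□□
k=15  □□□□□□□
□□□□□□□
□□□□□□□
□□■<□■□
□□■■■■□
□□□■■□□
□□□□□□□
□□□□□□□
k=16  □□□□□□□
□□□□□□□
□□□□□□□
□□■□□■□
□□■v■■□
□□□■■□□
□□□□□□□
□□□□□□□
k=17  □□□□□□□
□□□□□□□
□□□□□□□
□□■□□■□
□□■□>■□
□□□■■□□
□□□□□□□
□□□□□□□
k=18  □□□□□□□
□□□□□□□
□□□□□□□
□□■□^■□
□□■□□■□
□□□■■□□
□□□□□□□
□□□□□□□
k=19  □□□□□□□
□□□□□□□
□□□□□□□
□□■□■>□
□□■□□■□
□□□■■□□
□□□□□□□
□□□□□□□
k=20  □□□□□□□
□□□□□□□
□□□□□^□
□□■□■□□
□□■□□■□
□□□■■□□
□□□□□□□
□□□□□□□
k=21  □□□□□□□
□□□□□□□
□□□□□■>
□□■□■□□
□□■□□■□
□□□■■□□
□□□□□□□
□□□□□□□
k=22  □□□□□□□
□□□□□□□
□□□□□■■
□□■□■□v
□□■□□■□
□□□■■□□
□□□□□□□
□□□□□□□
k=23  □□□□□□□
□□□□□□□
□□□□□■■
□□■□■<■
□□■□□■□
□□□■■□□
□□□□□□□
□□□□□□□
k=24  □□□□□□□
□□□□□□□
□□□□□^■
□□■□■■■
□□■□□■□
□□□■■□□
□□□□□□□
□□□□□□□
k=25  □□□□□□□
□□□□□□□
□□□□<□■
□□■□■■■
□□■□□■□
□□□■■□□
□□□□□□□
□□□□□□□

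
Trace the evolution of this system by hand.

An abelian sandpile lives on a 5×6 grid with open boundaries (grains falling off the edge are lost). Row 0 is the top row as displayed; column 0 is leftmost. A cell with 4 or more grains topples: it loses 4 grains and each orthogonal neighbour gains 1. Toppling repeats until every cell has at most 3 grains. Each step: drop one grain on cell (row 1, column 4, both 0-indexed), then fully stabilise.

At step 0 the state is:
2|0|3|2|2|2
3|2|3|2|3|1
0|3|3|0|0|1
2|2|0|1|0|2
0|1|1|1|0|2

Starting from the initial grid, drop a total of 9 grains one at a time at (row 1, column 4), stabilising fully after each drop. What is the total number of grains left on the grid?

46

0) 2|0|3|2|2|2
3|2|3|2|3|1
0|3|3|0|0|1
2|2|0|1|0|2
0|1|1|1|0|2
1) 2|0|3|2|3|2
3|2|3|3|0|2
0|3|3|0|1|1
2|2|0|1|0|2
0|1|1|1|0|2
2) 2|0|3|2|3|2
3|2|3|3|1|2
0|3|3|0|1|1
2|2|0|1|0|2
0|1|1|1|0|2
3) 2|0|3|2|3|2
3|2|3|3|2|2
0|3|3|0|1|1
2|2|0|1|0|2
0|1|1|1|0|2
4) 2|0|3|2|3|2
3|2|3|3|3|2
0|3|3|0|1|1
2|2|0|1|0|2
0|1|1|1|0|2
5) 3|2|1|1|1|3
0|1|3|2|2|3
2|1|1|2|2|1
2|3|1|1|0|2
0|1|1|1|0|2
6) 3|2|1|1|1|3
0|1|3|2|3|3
2|1|1|2|2|1
2|3|1|1|0|2
0|1|1|1|0|2
7) 3|2|1|1|3|0
0|1|3|3|1|1
2|1|1|2|3|2
2|3|1|1|0|2
0|1|1|1|0|2
8) 3|2|1|1|3|0
0|1|3|3|2|1
2|1|1|2|3|2
2|3|1|1|0|2
0|1|1|1|0|2
9) 3|2|1|1|3|0
0|1|3|3|3|1
2|1|1|2|3|2
2|3|1|1|0|2
0|1|1|1|0|2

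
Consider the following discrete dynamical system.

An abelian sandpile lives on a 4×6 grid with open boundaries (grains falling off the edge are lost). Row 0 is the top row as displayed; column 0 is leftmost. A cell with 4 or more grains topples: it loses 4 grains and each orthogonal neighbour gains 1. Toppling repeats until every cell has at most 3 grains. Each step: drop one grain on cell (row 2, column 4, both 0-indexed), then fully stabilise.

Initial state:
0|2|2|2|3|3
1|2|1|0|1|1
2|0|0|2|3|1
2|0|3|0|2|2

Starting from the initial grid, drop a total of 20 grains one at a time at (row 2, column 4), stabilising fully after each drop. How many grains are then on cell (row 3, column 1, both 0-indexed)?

gen 0: 0|2|2|2|3|3
1|2|1|0|1|1
2|0|0|2|3|1
2|0|3|0|2|2
gen 1: 0|2|2|2|3|3
1|2|1|0|2|1
2|0|0|3|0|2
2|0|3|0|3|2
gen 2: 0|2|2|2|3|3
1|2|1|0|2|1
2|0|0|3|1|2
2|0|3|0|3|2
gen 3: 0|2|2|2|3|3
1|2|1|0|2|1
2|0|0|3|2|2
2|0|3|0|3|2
gen 4: 0|2|2|2|3|3
1|2|1|0|2|1
2|0|0|3|3|2
2|0|3|0|3|2
gen 5: 0|2|2|2|3|3
1|2|1|1|3|1
2|0|1|0|2|3
2|0|3|2|0|3
gen 6: 0|2|2|2|3|3
1|2|1|1|3|1
2|0|1|0|3|3
2|0|3|2|0|3
gen 7: 0|2|2|3|1|1
1|2|1|2|2|0
2|0|1|1|2|2
2|0|3|2|2|0
gen 8: 0|2|2|3|1|1
1|2|1|2|2|0
2|0|1|1|3|2
2|0|3|2|2|0
gen 9: 0|2|2|3|1|1
1|2|1|2|3|0
2|0|1|2|0|3
2|0|3|2|3|0
gen 10: 0|2|2|3|1|1
1|2|1|2|3|0
2|0|1|2|1|3
2|0|3|2|3|0
gen 11: 0|2|2|3|1|1
1|2|1|2|3|0
2|0|1|2|2|3
2|0|3|2|3|0
gen 12: 0|2|2|3|1|1
1|2|1|2|3|0
2|0|1|2|3|3
2|0|3|2|3|0
gen 13: 0|2|2|3|2|1
1|2|1|3|0|2
2|0|1|3|3|0
2|0|3|3|0|2
gen 14: 0|2|3|0|3|1
1|2|2|1|2|2
2|0|3|2|1|1
2|1|0|1|2|2
gen 15: 0|2|3|0|3|1
1|2|2|1|2|2
2|0|3|2|2|1
2|1|0|1|2|2
gen 16: 0|2|3|0|3|1
1|2|2|1|2|2
2|0|3|2|3|1
2|1|0|1|2|2
gen 17: 0|2|3|0|3|1
1|2|2|1|3|2
2|0|3|3|0|2
2|1|0|1|3|2
gen 18: 0|2|3|0|3|1
1|2|2|1|3|2
2|0|3|3|1|2
2|1|0|1|3|2
gen 19: 0|2|3|0|3|1
1|2|2|1|3|2
2|0|3|3|2|2
2|1|0|1|3|2
gen 20: 0|2|3|0|3|1
1|2|2|1|3|2
2|0|3|3|3|2
2|1|0|1|3|2

1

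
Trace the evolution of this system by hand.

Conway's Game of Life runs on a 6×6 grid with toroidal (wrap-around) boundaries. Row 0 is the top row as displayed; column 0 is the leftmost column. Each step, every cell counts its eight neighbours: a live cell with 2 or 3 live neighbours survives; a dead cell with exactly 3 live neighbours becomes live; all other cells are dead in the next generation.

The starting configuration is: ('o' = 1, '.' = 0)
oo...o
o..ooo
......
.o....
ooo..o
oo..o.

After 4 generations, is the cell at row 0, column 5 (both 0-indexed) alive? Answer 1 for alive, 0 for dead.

1

0) oo...o
o..ooo
......
.o....
ooo..o
oo..o.
1) ..oo..
.o..o.
o...oo
.oo...
..o..o
....o.
2) ..ooo.
ooo.o.
o.oooo
.oooo.
.ooo..
..o.o.
3) ....o.
o.....
......
......
......
....o.
4) .....o
......
......
......
......
......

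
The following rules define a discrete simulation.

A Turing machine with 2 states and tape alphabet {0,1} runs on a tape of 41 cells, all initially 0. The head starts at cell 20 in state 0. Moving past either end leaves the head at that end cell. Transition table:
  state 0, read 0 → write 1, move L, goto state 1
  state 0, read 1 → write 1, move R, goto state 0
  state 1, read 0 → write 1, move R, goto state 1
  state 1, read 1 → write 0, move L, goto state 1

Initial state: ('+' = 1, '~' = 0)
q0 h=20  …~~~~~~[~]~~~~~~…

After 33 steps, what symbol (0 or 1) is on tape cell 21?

1

step 0: q0 h=20  …~~~~~~[~]~~~~~~…
step 1: q1 h=19  …~~~~~~[~]+~~~~~…
step 2: q1 h=20  …~~~~~+[+]~~~~~~…
step 3: q1 h=19  …~~~~~~[+]~~~~~~…
step 4: q1 h=18  …~~~~~~[~]~~~~~~…
step 5: q1 h=19  …~~~~~+[~]~~~~~~…
step 6: q1 h=20  …~~~~++[~]~~~~~~…
step 7: q1 h=21  …~~~+++[~]~~~~~~…
step 8: q1 h=22  …~~++++[~]~~~~~~…
step 9: q1 h=23  …~+++++[~]~~~~~~…
step 10: q1 h=24  …++++++[~]~~~~~~…
step 11: q1 h=25  …++++++[~]~~~~~~…
step 12: q1 h=26  …++++++[~]~~~~~~…
step 13: q1 h=27  …++++++[~]~~~~~~…
step 14: q1 h=28  …++++++[~]~~~~~~…
step 15: q1 h=29  …++++++[~]~~~~~~…
step 16: q1 h=30  …++++++[~]~~~~~~…
step 17: q1 h=31  …++++++[~]~~~~~~…
step 18: q1 h=32  …++++++[~]~~~~~~…
step 19: q1 h=33  …++++++[~]~~~~~~…
step 20: q1 h=34  …++++++[~]~~~~~~|
step 21: q1 h=35  …++++++[~]~~~~~|
step 22: q1 h=36  …++++++[~]~~~~|
step 23: q1 h=37  …++++++[~]~~~|
step 24: q1 h=38  …++++++[~]~~|
step 25: q1 h=39  …++++++[~]~|
step 26: q1 h=40  …++++++[~]|
step 27: q1 h=40  …++++++[+]|
step 28: q1 h=39  …++++++[+]~|
step 29: q1 h=38  …++++++[+]~~|
step 30: q1 h=37  …++++++[+]~~~|
step 31: q1 h=36  …++++++[+]~~~~|
step 32: q1 h=35  …++++++[+]~~~~~|
step 33: q1 h=34  …++++++[+]~~~~~~|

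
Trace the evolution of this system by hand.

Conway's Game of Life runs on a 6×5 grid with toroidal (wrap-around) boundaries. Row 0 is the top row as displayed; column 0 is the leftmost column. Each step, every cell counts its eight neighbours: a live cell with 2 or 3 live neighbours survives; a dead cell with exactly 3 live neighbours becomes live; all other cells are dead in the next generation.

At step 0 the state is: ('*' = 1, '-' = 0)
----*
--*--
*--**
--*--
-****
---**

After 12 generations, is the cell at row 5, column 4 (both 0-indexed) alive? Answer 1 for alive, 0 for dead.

0

k=0  ----*
--*--
*--**
--*--
-****
---**
k=1  ----*
*----
-****
-----
**--*
-----
k=2  -----
***--
*****
-----
*----
----*
k=3  **---
-----
---**
--**-
-----
-----
k=4  -----
*---*
--***
--***
-----
-----
k=5  -----
*---*
-**--
--*-*
---*-
-----
k=6  -----
**---
-**-*
-**--
---*-
-----
k=7  -----
***--
---*-
**---
--*--
-----
k=8  -*---
-**--
----*
-**--
-*---
-----
k=9  -**--
***--
*--*-
***--
-**--
-----
k=10  *-*--
*--**
---*-
*--**
*-*--
-----
k=11  **-*-
****-
--*--
****-
**-*-
-----
k=12  *--*-
*--*-
-----
*--*-
*--*-
-----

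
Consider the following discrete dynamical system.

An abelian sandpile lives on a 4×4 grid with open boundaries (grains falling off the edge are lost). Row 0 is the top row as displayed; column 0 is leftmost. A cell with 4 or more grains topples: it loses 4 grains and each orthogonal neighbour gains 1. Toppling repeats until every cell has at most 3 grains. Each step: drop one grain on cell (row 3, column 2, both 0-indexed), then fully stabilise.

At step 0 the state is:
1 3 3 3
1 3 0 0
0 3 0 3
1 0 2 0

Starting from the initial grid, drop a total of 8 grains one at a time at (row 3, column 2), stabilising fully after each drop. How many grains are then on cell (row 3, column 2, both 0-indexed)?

0) 1 3 3 3
1 3 0 0
0 3 0 3
1 0 2 0
1) 1 3 3 3
1 3 0 0
0 3 0 3
1 0 3 0
2) 1 3 3 3
1 3 0 0
0 3 1 3
1 1 0 1
3) 1 3 3 3
1 3 0 0
0 3 1 3
1 1 1 1
4) 1 3 3 3
1 3 0 0
0 3 1 3
1 1 2 1
5) 1 3 3 3
1 3 0 0
0 3 1 3
1 1 3 1
6) 1 3 3 3
1 3 0 0
0 3 2 3
1 2 0 2
7) 1 3 3 3
1 3 0 0
0 3 2 3
1 2 1 2
8) 1 3 3 3
1 3 0 0
0 3 2 3
1 2 2 2

2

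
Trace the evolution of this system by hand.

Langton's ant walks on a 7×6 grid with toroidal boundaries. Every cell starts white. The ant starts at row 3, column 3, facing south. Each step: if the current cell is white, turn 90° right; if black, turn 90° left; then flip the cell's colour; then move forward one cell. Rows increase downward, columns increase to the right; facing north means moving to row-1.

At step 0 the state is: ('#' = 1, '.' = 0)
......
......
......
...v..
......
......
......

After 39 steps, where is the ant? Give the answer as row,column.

0) ......
......
......
...v..
......
......
......
1) ......
......
......
..<#..
......
......
......
2) ......
......
..^...
..##..
......
......
......
3) ......
......
..#>..
..##..
......
......
......
4) ......
......
..##..
..#v..
......
......
......
5) ......
......
..##..
..#.>.
......
......
......
6) ......
......
..##..
..#.#.
....v.
......
......
7) ......
......
..##..
..#.#.
...<#.
......
......
8) ......
......
..##..
..#^#.
...##.
......
......
9) ......
......
..##..
..##>.
...##.
......
......
10) ......
......
..##^.
..##..
...##.
......
......
11) ......
......
..###>
..##..
...##.
......
......
12) ......
......
..####
..##.v
...##.
......
......
13) ......
......
..####
..##<#
...##.
......
......
14) ......
......
..##^#
..####
...##.
......
......
15) ......
......
..#<.#
..####
...##.
......
......
16) ......
......
..#..#
..#v##
...##.
......
......
17) ......
......
..#..#
..#.>#
...##.
......
......
18) ......
......
..#.^#
..#..#
...##.
......
......
19) ......
......
..#.#>
..#..#
...##.
......
......
20) ......
.....^
..#.#.
..#..#
...##.
......
......
21) ......
>....#
..#.#.
..#..#
...##.
......
......
22) ......
#....#
v.#.#.
..#..#
...##.
......
......
23) ......
#....#
#.#.#<
..#..#
...##.
......
......
24) ......
#....^
#.#.##
..#..#
...##.
......
......
25) ......
#...<.
#.#.##
..#..#
...##.
......
......
26) ....^.
#...#.
#.#.##
..#..#
...##.
......
......
27) ....#>
#...#.
#.#.##
..#..#
...##.
......
......
28) ....##
#...#v
#.#.##
..#..#
...##.
......
......
29) ....##
#...<#
#.#.##
..#..#
...##.
......
......
30) ....##
#....#
#.#.v#
..#..#
...##.
......
......
31) ....##
#....#
#.#..>
..#..#
...##.
......
......
32) ....##
#....^
#.#...
..#..#
...##.
......
......
33) ....##
#...<.
#.#...
..#..#
...##.
......
......
34) ....^#
#...#.
#.#...
..#..#
...##.
......
......
35) ...<.#
#...#.
#.#...
..#..#
...##.
......
......
36) ...#.#
#...#.
#.#...
..#..#
...##.
......
...^..
37) ...#.#
#...#.
#.#...
..#..#
...##.
......
...#>.
38) ...#v#
#...#.
#.#...
..#..#
...##.
......
...##.
39) ...<##
#...#.
#.#...
..#..#
...##.
......
...##.

0,3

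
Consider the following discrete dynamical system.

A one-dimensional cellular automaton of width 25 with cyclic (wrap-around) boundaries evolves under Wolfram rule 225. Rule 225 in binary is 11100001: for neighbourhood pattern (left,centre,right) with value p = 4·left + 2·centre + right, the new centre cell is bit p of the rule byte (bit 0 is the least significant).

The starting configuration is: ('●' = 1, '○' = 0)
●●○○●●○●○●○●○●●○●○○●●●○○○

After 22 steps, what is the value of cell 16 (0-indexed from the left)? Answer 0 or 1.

step 0: ●●○○●●○●○●○●○●●○●○○●●●○○○
step 1: ○●○○○●●○●○●○●○●●○○○○●●○●○
step 2: ○○○●○○●●○●○●○●○●○●●○○●●○○
step 3: ●●○○○○○●●○●○●○●○●○●○○○●○●
step 4: ●●○●●●○○●●○●○●○●○●○○●○○●○
step 5: ○●●○●●○○○●●○●○●○●○○○○○○○●
step 6: ●○●●○●○●○○●●○●○●○○●●●●●○○
step 7: ○●○●●○●○○○○●●○●○○○○●●●●○○
step 8: ○○●○●●○○●●○○●●○○●●○○●●●○●
step 9: ○○○●○●○○○●○○○●○○○●○○○●●●○
step 10: ●●○○●○○●○○○●○○○●○○○●○○●●○
step 11: ○●○○○○○○○●○○○●○○○●○○○○○●●
step 12: ●○○●●●●●○○○●○○○●○○○●●●○○●
step 13: ●○○○●●●●○●○○○●○○○●○○●●○○○
step 14: ○○●○○●●●●○○●○○○●○○○○○●○●○
step 15: ●○○○○○●●●○○○○●○○○●●●○○●○○
step 16: ○○●●●○○●●○●●○○○●○○●●○○○○○
step 17: ●○○●●○○○●●○●○●○○○○○●○●●●●
step 18: ●○○○●○●○○●●○●○○●●●○○●○●●●
step 19: ●○●○○●○○○○●●○○○○●●○○○●○●●
step 20: ●●○○○○○●●○○●○●●○○●○●○○●○●
step 21: ●●○●●●○○●○○○●○●○○○●○○○○●○
step 22: ○●●○●●○○○○●○○●○○●○○○●●○○●

1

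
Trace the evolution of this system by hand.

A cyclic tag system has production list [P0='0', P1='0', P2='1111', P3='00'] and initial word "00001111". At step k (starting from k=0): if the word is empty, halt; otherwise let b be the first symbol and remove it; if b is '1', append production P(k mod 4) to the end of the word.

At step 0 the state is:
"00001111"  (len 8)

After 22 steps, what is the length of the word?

10

gen 0: "00001111"  (len 8)
gen 1: "0001111"  (len 7)
gen 2: "001111"  (len 6)
gen 3: "01111"  (len 5)
gen 4: "1111"  (len 4)
gen 5: "1110"  (len 4)
gen 6: "1100"  (len 4)
gen 7: "1001111"  (len 7)
gen 8: "00111100"  (len 8)
gen 9: "0111100"  (len 7)
gen 10: "111100"  (len 6)
gen 11: "111001111"  (len 9)
gen 12: "1100111100"  (len 10)
gen 13: "1001111000"  (len 10)
gen 14: "0011110000"  (len 10)
gen 15: "011110000"  (len 9)
gen 16: "11110000"  (len 8)
gen 17: "11100000"  (len 8)
gen 18: "11000000"  (len 8)
gen 19: "10000001111"  (len 11)
gen 20: "000000111100"  (len 12)
gen 21: "00000111100"  (len 11)
gen 22: "0000111100"  (len 10)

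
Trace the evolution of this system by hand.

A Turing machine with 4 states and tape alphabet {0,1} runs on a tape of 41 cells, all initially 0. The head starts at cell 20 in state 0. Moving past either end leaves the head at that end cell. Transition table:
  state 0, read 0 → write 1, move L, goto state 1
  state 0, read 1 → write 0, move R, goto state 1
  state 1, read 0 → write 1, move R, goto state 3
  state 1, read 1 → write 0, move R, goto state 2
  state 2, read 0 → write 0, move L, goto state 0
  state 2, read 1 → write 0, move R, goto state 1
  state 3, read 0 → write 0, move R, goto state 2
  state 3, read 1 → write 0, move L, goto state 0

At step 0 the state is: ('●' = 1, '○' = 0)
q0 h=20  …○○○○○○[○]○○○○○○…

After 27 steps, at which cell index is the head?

27

step 0: q0 h=20  …○○○○○○[○]○○○○○○…
step 1: q1 h=19  …○○○○○○[○]●○○○○○…
step 2: q3 h=20  …○○○○○●[●]○○○○○○…
step 3: q0 h=19  …○○○○○○[●]○○○○○○…
step 4: q1 h=20  …○○○○○○[○]○○○○○○…
step 5: q3 h=21  …○○○○○●[○]○○○○○○…
step 6: q2 h=22  …○○○○●○[○]○○○○○○…
step 7: q0 h=21  …○○○○○●[○]○○○○○○…
step 8: q1 h=20  …○○○○○○[●]●○○○○○…
step 9: q2 h=21  …○○○○○○[●]○○○○○○…
step 10: q1 h=22  …○○○○○○[○]○○○○○○…
step 11: q3 h=23  …○○○○○●[○]○○○○○○…
step 12: q2 h=24  …○○○○●○[○]○○○○○○…
step 13: q0 h=23  …○○○○○●[○]○○○○○○…
step 14: q1 h=22  …○○○○○○[●]●○○○○○…
step 15: q2 h=23  …○○○○○○[●]○○○○○○…
step 16: q1 h=24  …○○○○○○[○]○○○○○○…
step 17: q3 h=25  …○○○○○●[○]○○○○○○…
step 18: q2 h=26  …○○○○●○[○]○○○○○○…
step 19: q0 h=25  …○○○○○●[○]○○○○○○…
step 20: q1 h=24  …○○○○○○[●]●○○○○○…
step 21: q2 h=25  …○○○○○○[●]○○○○○○…
step 22: q1 h=26  …○○○○○○[○]○○○○○○…
step 23: q3 h=27  …○○○○○●[○]○○○○○○…
step 24: q2 h=28  …○○○○●○[○]○○○○○○…
step 25: q0 h=27  …○○○○○●[○]○○○○○○…
step 26: q1 h=26  …○○○○○○[●]●○○○○○…
step 27: q2 h=27  …○○○○○○[●]○○○○○○…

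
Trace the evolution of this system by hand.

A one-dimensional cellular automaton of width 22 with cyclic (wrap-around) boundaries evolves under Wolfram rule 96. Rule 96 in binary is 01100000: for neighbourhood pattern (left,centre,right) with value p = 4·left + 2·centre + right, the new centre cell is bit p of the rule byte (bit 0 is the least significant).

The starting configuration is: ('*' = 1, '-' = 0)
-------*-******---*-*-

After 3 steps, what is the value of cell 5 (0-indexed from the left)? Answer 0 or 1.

k=0  -------*-******---*-*-
k=1  --------*-----*----*--
k=2  ----------------------
k=3  ----------------------

0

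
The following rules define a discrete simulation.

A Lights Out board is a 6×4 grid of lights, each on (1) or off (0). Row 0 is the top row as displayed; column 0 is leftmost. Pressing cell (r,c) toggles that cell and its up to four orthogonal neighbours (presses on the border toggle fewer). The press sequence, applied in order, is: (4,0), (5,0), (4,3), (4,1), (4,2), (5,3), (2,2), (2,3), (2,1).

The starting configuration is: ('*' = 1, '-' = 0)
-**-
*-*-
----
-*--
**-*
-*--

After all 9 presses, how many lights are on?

step 0: -**-
*-*-
----
-*--
**-*
-*--
step 1: -**-
*-*-
----
**--
---*
**--
step 2: -**-
*-*-
----
**--
*--*
----
step 3: -**-
*-*-
----
**-*
*-*-
---*
step 4: -**-
*-*-
----
*--*
-*--
-*-*
step 5: -**-
*-*-
----
*-**
--**
-***
step 6: -**-
*-*-
----
*-**
--*-
-*--
step 7: -**-
*---
-***
*--*
--*-
-*--
step 8: -**-
*--*
-*--
*---
--*-
-*--
step 9: -**-
**-*
*-*-
**--
--*-
-*--

11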